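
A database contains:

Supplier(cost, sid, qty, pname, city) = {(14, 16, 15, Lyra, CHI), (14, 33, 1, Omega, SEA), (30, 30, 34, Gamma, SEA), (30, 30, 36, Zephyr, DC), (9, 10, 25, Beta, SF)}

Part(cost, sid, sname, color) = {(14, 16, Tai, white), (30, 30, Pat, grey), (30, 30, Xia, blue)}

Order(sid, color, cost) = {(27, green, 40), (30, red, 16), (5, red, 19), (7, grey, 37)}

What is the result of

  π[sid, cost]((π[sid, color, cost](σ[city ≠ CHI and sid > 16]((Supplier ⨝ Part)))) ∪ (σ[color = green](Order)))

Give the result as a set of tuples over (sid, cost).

{(27, 40), (30, 30)}

Natural join on cost, sid: {(14, 16, 15, Lyra, CHI, Tai, white), (30, 30, 34, Gamma, SEA, Pat, grey), (30, 30, 34, Gamma, SEA, Xia, blue), (30, 30, 36, Zephyr, DC, Pat, grey), (30, 30, 36, Zephyr, DC, Xia, blue)}
σ[city ≠ CHI and sid > 16]: keep tuples satisfying city ≠ CHI and sid > 16 → {(30, 30, 34, Gamma, SEA, Pat, grey), (30, 30, 34, Gamma, SEA, Xia, blue), (30, 30, 36, Zephyr, DC, Pat, grey), (30, 30, 36, Zephyr, DC, Xia, blue)}
Keep only column(s) sid, color, cost (2 duplicate(s) eliminated): {(30, blue, 30), (30, grey, 30)}
σ[color = green]: keep tuples satisfying color = green → {(27, green, 40)}
Taking the union: {(27, green, 40), (30, blue, 30), (30, grey, 30)}
Keep only column(s) sid, cost (1 duplicate(s) eliminated): {(27, 40), (30, 30)}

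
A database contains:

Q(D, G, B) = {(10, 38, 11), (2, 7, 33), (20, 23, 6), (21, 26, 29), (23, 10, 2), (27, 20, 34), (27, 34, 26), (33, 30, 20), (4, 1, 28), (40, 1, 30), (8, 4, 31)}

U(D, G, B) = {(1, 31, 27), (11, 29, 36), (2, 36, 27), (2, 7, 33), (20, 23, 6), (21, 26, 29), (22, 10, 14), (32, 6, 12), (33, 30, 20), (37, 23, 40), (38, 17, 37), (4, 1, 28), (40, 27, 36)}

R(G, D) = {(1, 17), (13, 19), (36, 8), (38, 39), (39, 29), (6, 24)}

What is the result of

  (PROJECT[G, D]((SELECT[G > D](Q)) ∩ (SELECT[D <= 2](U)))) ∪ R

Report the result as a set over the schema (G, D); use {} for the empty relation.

{(1, 17), (13, 19), (36, 8), (38, 39), (39, 29), (6, 24), (7, 2)}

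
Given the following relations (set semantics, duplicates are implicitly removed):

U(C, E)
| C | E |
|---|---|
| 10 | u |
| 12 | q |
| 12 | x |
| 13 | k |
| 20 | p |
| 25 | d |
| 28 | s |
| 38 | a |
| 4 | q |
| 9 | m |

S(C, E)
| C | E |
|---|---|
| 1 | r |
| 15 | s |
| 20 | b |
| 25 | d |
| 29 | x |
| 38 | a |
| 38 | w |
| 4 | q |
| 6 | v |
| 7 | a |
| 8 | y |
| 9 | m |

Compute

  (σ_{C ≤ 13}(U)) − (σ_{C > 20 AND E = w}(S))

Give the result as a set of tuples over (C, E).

{(10, u), (12, q), (12, x), (13, k), (4, q), (9, m)}

σ[C ≤ 13]: keep tuples satisfying C ≤ 13 → {(10, u), (12, q), (12, x), (13, k), (4, q), (9, m)}
σ[C > 20 AND E = w]: keep tuples satisfying C > 20 AND E = w → {(38, w)}
Set difference of the two operands is {(10, u), (12, q), (12, x), (13, k), (4, q), (9, m)}.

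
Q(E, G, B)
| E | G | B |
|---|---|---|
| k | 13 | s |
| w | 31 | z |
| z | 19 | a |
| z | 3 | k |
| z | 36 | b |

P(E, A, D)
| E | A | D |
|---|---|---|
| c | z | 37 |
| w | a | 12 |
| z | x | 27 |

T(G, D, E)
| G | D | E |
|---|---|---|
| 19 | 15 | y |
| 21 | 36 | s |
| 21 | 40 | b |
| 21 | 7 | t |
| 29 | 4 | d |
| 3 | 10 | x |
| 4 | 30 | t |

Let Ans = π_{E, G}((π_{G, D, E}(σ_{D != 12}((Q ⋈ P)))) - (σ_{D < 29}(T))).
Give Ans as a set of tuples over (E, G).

{(z, 19), (z, 3), (z, 36)}

Q ⋈ P (natural join on E): {(w, 31, z, a, 12), (z, 19, a, x, 27), (z, 3, k, x, 27), (z, 36, b, x, 27)}
σ[D != 12]: keep tuples satisfying D != 12 → {(z, 19, a, x, 27), (z, 3, k, x, 27), (z, 36, b, x, 27)}
π[G, D, E]: project onto (G, D, E) → {(19, 27, z), (3, 27, z), (36, 27, z)}
σ[D < 29]: keep tuples satisfying D < 29 → {(19, 15, y), (21, 7, t), (29, 4, d), (3, 10, x)}
Taking the difference: {(19, 27, z), (3, 27, z), (36, 27, z)}
π[E, G]: project onto (E, G) → {(z, 19), (z, 3), (z, 36)}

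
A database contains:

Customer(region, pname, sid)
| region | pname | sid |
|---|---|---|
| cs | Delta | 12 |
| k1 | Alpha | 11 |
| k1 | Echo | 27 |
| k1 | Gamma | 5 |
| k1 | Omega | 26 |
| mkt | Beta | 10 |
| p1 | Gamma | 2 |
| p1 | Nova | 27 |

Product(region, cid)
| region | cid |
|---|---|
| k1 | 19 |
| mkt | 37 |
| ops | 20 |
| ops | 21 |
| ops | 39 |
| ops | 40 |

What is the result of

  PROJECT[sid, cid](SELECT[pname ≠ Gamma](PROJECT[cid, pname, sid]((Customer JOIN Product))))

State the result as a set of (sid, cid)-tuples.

Joining Customer and Product on region yields {(k1, Alpha, 11, 19), (k1, Echo, 27, 19), (k1, Gamma, 5, 19), (k1, Omega, 26, 19), (mkt, Beta, 10, 37)}.
π[cid, pname, sid]: project onto (cid, pname, sid) → {(19, Alpha, 11), (19, Echo, 27), (19, Gamma, 5), (19, Omega, 26), (37, Beta, 10)}
Apply σ_{pname ≠ Gamma}; surviving tuples: {(19, Alpha, 11), (19, Echo, 27), (19, Omega, 26), (37, Beta, 10)}
π[sid, cid]: project onto (sid, cid) → {(10, 37), (11, 19), (26, 19), (27, 19)}

{(10, 37), (11, 19), (26, 19), (27, 19)}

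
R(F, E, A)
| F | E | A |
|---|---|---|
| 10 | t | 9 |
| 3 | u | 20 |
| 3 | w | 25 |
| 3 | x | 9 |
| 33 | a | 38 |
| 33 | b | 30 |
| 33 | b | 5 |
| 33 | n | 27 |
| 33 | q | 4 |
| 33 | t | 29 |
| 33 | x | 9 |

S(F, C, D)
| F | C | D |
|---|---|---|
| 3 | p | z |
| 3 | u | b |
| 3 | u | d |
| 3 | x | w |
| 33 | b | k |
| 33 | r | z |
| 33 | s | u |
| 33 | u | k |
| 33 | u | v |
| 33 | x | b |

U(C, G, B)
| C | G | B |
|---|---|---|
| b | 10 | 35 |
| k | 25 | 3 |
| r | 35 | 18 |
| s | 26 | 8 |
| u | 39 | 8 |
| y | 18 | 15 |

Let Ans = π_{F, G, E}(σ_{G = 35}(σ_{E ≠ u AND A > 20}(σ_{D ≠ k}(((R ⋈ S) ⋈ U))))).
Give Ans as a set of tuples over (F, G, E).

R ⋈ S (natural join on F): {(3, u, 20, p, z), (3, u, 20, u, b), (3, u, 20, u, d), (3, u, 20, x, w), (3, w, 25, p, z), (3, w, 25, u, b), (3, w, 25, u, d), (3, w, 25, x, w), (3, x, 9, p, z), (3, x, 9, u, b), (3, x, 9, u, d), (3, x, 9, x, w), (33, a, 38, b, k), (33, a, 38, r, z), (33, a, 38, s, u), (33, a, 38, u, k), (33, a, 38, u, v), (33, a, 38, x, b), (33, b, 30, b, k), (33, b, 30, r, z), (33, b, 30, s, u), (33, b, 30, u, k), (33, b, 30, u, v), (33, b, 30, x, b), (33, b, 5, b, k), (33, b, 5, r, z), (33, b, 5, s, u), (33, b, 5, u, k), (33, b, 5, u, v), (33, b, 5, x, b), (33, n, 27, b, k), (33, n, 27, r, z), (33, n, 27, s, u), (33, n, 27, u, k), (33, n, 27, u, v), (33, n, 27, x, b), (33, q, 4, b, k), (33, q, 4, r, z), (33, q, 4, s, u), (33, q, 4, u, k), (33, q, 4, u, v), (33, q, 4, x, b), (33, t, 29, b, k), (33, t, 29, r, z), (33, t, 29, s, u), (33, t, 29, u, k), (33, t, 29, u, v), (33, t, 29, x, b), (33, x, 9, b, k), (33, x, 9, r, z), (33, x, 9, s, u), (33, x, 9, u, k), (33, x, 9, u, v), (33, x, 9, x, b)}
(R ⋈ S) ⋈ U (natural join on C): {(3, u, 20, u, b, 39, 8), (3, u, 20, u, d, 39, 8), (3, w, 25, u, b, 39, 8), (3, w, 25, u, d, 39, 8), (3, x, 9, u, b, 39, 8), (3, x, 9, u, d, 39, 8), (33, a, 38, b, k, 10, 35), (33, a, 38, r, z, 35, 18), (33, a, 38, s, u, 26, 8), (33, a, 38, u, k, 39, 8), (33, a, 38, u, v, 39, 8), (33, b, 30, b, k, 10, 35), (33, b, 30, r, z, 35, 18), (33, b, 30, s, u, 26, 8), (33, b, 30, u, k, 39, 8), (33, b, 30, u, v, 39, 8), (33, b, 5, b, k, 10, 35), (33, b, 5, r, z, 35, 18), (33, b, 5, s, u, 26, 8), (33, b, 5, u, k, 39, 8), (33, b, 5, u, v, 39, 8), (33, n, 27, b, k, 10, 35), (33, n, 27, r, z, 35, 18), (33, n, 27, s, u, 26, 8), (33, n, 27, u, k, 39, 8), (33, n, 27, u, v, 39, 8), (33, q, 4, b, k, 10, 35), (33, q, 4, r, z, 35, 18), (33, q, 4, s, u, 26, 8), (33, q, 4, u, k, 39, 8), (33, q, 4, u, v, 39, 8), (33, t, 29, b, k, 10, 35), (33, t, 29, r, z, 35, 18), (33, t, 29, s, u, 26, 8), (33, t, 29, u, k, 39, 8), (33, t, 29, u, v, 39, 8), (33, x, 9, b, k, 10, 35), (33, x, 9, r, z, 35, 18), (33, x, 9, s, u, 26, 8), (33, x, 9, u, k, 39, 8), (33, x, 9, u, v, 39, 8)}
Apply σ_{D ≠ k}; surviving tuples: {(3, u, 20, u, b, 39, 8), (3, u, 20, u, d, 39, 8), (3, w, 25, u, b, 39, 8), (3, w, 25, u, d, 39, 8), (3, x, 9, u, b, 39, 8), (3, x, 9, u, d, 39, 8), (33, a, 38, r, z, 35, 18), (33, a, 38, s, u, 26, 8), (33, a, 38, u, v, 39, 8), (33, b, 30, r, z, 35, 18), (33, b, 30, s, u, 26, 8), (33, b, 30, u, v, 39, 8), (33, b, 5, r, z, 35, 18), (33, b, 5, s, u, 26, 8), (33, b, 5, u, v, 39, 8), (33, n, 27, r, z, 35, 18), (33, n, 27, s, u, 26, 8), (33, n, 27, u, v, 39, 8), (33, q, 4, r, z, 35, 18), (33, q, 4, s, u, 26, 8), (33, q, 4, u, v, 39, 8), (33, t, 29, r, z, 35, 18), (33, t, 29, s, u, 26, 8), (33, t, 29, u, v, 39, 8), (33, x, 9, r, z, 35, 18), (33, x, 9, s, u, 26, 8), (33, x, 9, u, v, 39, 8)}
Apply σ_{E ≠ u AND A > 20}; surviving tuples: {(3, w, 25, u, b, 39, 8), (3, w, 25, u, d, 39, 8), (33, a, 38, r, z, 35, 18), (33, a, 38, s, u, 26, 8), (33, a, 38, u, v, 39, 8), (33, b, 30, r, z, 35, 18), (33, b, 30, s, u, 26, 8), (33, b, 30, u, v, 39, 8), (33, n, 27, r, z, 35, 18), (33, n, 27, s, u, 26, 8), (33, n, 27, u, v, 39, 8), (33, t, 29, r, z, 35, 18), (33, t, 29, s, u, 26, 8), (33, t, 29, u, v, 39, 8)}
Apply σ_{G = 35}; surviving tuples: {(33, a, 38, r, z, 35, 18), (33, b, 30, r, z, 35, 18), (33, n, 27, r, z, 35, 18), (33, t, 29, r, z, 35, 18)}
Keep only column(s) F, G, E: {(33, 35, a), (33, 35, b), (33, 35, n), (33, 35, t)}

{(33, 35, a), (33, 35, b), (33, 35, n), (33, 35, t)}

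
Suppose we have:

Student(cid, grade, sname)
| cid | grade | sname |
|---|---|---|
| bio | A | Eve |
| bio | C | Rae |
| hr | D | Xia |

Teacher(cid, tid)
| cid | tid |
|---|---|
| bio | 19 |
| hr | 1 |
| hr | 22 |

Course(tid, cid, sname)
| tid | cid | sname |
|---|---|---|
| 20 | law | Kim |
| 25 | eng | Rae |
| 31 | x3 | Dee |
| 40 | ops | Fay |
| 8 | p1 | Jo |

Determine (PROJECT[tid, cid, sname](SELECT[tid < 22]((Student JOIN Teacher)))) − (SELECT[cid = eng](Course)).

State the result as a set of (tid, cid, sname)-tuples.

{(1, hr, Xia), (19, bio, Eve), (19, bio, Rae)}

Natural join on cid: {(bio, A, Eve, 19), (bio, C, Rae, 19), (hr, D, Xia, 1), (hr, D, Xia, 22)}
Selection tid < 22: {(bio, A, Eve, 19), (bio, C, Rae, 19), (hr, D, Xia, 1)}
π_{tid, cid, sname} gives {(1, hr, Xia), (19, bio, Eve), (19, bio, Rae)}.
Selection cid = eng: {(25, eng, Rae)}
Difference: {(1, hr, Xia), (19, bio, Eve), (19, bio, Rae)} with {(25, eng, Rae)} → {(1, hr, Xia), (19, bio, Eve), (19, bio, Rae)}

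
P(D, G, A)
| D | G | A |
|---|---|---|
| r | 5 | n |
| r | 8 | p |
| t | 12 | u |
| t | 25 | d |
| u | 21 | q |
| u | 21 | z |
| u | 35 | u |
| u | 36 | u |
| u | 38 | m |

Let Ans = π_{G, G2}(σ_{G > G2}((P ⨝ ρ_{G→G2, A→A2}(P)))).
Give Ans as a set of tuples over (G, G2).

{(25, 12), (35, 21), (36, 21), (36, 35), (38, 21), (38, 35), (38, 36), (8, 5)}

ρ[G→G2, A→A2]: schema becomes (D, G2, A2); tuples unchanged.
P ⋈ ρ_{G→G2, A→A2}(P) (natural join on D): {(r, 5, n, 5, n), (r, 5, n, 8, p), (r, 8, p, 5, n), (r, 8, p, 8, p), (t, 12, u, 12, u), (t, 12, u, 25, d), (t, 25, d, 12, u), (t, 25, d, 25, d), (u, 21, q, 21, q), (u, 21, q, 21, z), (u, 21, q, 35, u), (u, 21, q, 36, u), (u, 21, q, 38, m), (u, 21, z, 21, q), (u, 21, z, 21, z), (u, 21, z, 35, u), (u, 21, z, 36, u), (u, 21, z, 38, m), (u, 35, u, 21, q), (u, 35, u, 21, z), (u, 35, u, 35, u), (u, 35, u, 36, u), (u, 35, u, 38, m), (u, 36, u, 21, q), (u, 36, u, 21, z), (u, 36, u, 35, u), (u, 36, u, 36, u), (u, 36, u, 38, m), (u, 38, m, 21, q), (u, 38, m, 21, z), (u, 38, m, 35, u), (u, 38, m, 36, u), (u, 38, m, 38, m)}
Selection G > G2: {(r, 8, p, 5, n), (t, 25, d, 12, u), (u, 35, u, 21, q), (u, 35, u, 21, z), (u, 36, u, 21, q), (u, 36, u, 21, z), (u, 36, u, 35, u), (u, 38, m, 21, q), (u, 38, m, 21, z), (u, 38, m, 35, u), (u, 38, m, 36, u)}
π[G, G2]: project onto (G, G2) (3 duplicate(s) eliminated) → {(25, 12), (35, 21), (36, 21), (36, 35), (38, 21), (38, 35), (38, 36), (8, 5)}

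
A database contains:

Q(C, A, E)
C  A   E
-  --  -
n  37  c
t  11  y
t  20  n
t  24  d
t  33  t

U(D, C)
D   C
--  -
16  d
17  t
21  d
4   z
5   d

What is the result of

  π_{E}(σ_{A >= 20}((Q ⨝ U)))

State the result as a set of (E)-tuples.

{d, n, t}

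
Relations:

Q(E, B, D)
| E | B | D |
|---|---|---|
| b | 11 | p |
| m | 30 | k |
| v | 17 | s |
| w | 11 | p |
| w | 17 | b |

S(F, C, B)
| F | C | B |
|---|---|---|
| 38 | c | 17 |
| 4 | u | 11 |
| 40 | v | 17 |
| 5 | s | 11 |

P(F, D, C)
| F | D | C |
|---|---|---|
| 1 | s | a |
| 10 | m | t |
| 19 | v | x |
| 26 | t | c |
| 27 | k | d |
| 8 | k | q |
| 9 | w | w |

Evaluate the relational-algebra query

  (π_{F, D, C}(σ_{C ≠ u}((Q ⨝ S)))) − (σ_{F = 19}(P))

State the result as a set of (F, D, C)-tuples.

{(38, b, c), (38, s, c), (40, b, v), (40, s, v), (5, p, s)}

Joining Q and S on B yields {(b, 11, p, 4, u), (b, 11, p, 5, s), (v, 17, s, 38, c), (v, 17, s, 40, v), (w, 11, p, 4, u), (w, 11, p, 5, s), (w, 17, b, 38, c), (w, 17, b, 40, v)}.
Selection C ≠ u: {(b, 11, p, 5, s), (v, 17, s, 38, c), (v, 17, s, 40, v), (w, 11, p, 5, s), (w, 17, b, 38, c), (w, 17, b, 40, v)}
Keep only column(s) F, D, C (1 duplicate(s) eliminated): {(38, b, c), (38, s, c), (40, b, v), (40, s, v), (5, p, s)}
Selection F = 19: {(19, v, x)}
Difference: {(38, b, c), (38, s, c), (40, b, v), (40, s, v), (5, p, s)} with {(19, v, x)} → {(38, b, c), (38, s, c), (40, b, v), (40, s, v), (5, p, s)}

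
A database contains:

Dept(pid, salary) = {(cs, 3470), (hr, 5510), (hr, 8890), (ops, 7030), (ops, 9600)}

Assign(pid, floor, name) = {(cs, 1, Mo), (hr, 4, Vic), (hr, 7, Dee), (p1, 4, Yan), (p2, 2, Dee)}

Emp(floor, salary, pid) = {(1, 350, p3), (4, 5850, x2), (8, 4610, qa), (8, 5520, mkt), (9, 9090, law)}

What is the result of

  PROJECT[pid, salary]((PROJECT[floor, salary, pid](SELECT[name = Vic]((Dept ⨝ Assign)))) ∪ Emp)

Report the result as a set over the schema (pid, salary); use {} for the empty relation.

{(hr, 5510), (hr, 8890), (law, 9090), (mkt, 5520), (p3, 350), (qa, 4610), (x2, 5850)}

Dept ⋈ Assign (natural join on pid): {(cs, 3470, 1, Mo), (hr, 5510, 4, Vic), (hr, 5510, 7, Dee), (hr, 8890, 4, Vic), (hr, 8890, 7, Dee)}
σ[name = Vic]: keep tuples satisfying name = Vic → {(hr, 5510, 4, Vic), (hr, 8890, 4, Vic)}
Projecting to floor, salary, pid: {(4, 5510, hr), (4, 8890, hr)}
Set union of the two operands is {(1, 350, p3), (4, 5510, hr), (4, 5850, x2), (4, 8890, hr), (8, 4610, qa), (8, 5520, mkt), (9, 9090, law)}.
Projecting to pid, salary: {(hr, 5510), (hr, 8890), (law, 9090), (mkt, 5520), (p3, 350), (qa, 4610), (x2, 5850)}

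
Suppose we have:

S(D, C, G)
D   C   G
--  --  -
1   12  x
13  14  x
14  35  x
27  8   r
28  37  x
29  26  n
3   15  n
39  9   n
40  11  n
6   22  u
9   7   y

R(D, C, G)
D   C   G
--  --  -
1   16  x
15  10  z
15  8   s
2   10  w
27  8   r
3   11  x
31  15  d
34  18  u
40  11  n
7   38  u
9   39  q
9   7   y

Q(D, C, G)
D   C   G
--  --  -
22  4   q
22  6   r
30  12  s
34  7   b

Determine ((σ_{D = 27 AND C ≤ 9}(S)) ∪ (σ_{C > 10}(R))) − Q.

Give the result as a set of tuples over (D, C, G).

{(1, 16, x), (27, 8, r), (3, 11, x), (31, 15, d), (34, 18, u), (40, 11, n), (7, 38, u), (9, 39, q)}

Filtering on D = 27 AND C ≤ 9 leaves {(27, 8, r)}.
Filtering on C > 10 leaves {(1, 16, x), (3, 11, x), (31, 15, d), (34, 18, u), (40, 11, n), (7, 38, u), (9, 39, q)}.
Union: {(27, 8, r)} with {(1, 16, x), (3, 11, x), (31, 15, d), (34, 18, u), (40, 11, n), (7, 38, u), (9, 39, q)} → {(1, 16, x), (27, 8, r), (3, 11, x), (31, 15, d), (34, 18, u), (40, 11, n), (7, 38, u), (9, 39, q)}
Difference: {(1, 16, x), (27, 8, r), (3, 11, x), (31, 15, d), (34, 18, u), (40, 11, n), (7, 38, u), (9, 39, q)} with {(22, 4, q), (22, 6, r), (30, 12, s), (34, 7, b)} → {(1, 16, x), (27, 8, r), (3, 11, x), (31, 15, d), (34, 18, u), (40, 11, n), (7, 38, u), (9, 39, q)}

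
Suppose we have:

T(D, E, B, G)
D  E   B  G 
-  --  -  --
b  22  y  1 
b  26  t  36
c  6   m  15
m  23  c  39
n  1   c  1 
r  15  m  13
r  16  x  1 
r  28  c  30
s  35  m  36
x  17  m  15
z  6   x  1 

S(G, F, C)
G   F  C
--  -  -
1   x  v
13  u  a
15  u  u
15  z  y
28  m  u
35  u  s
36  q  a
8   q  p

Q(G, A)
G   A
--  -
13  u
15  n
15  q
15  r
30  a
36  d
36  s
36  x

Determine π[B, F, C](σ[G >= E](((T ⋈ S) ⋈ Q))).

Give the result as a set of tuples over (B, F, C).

{(m, q, a), (m, u, u), (m, z, y), (t, q, a)}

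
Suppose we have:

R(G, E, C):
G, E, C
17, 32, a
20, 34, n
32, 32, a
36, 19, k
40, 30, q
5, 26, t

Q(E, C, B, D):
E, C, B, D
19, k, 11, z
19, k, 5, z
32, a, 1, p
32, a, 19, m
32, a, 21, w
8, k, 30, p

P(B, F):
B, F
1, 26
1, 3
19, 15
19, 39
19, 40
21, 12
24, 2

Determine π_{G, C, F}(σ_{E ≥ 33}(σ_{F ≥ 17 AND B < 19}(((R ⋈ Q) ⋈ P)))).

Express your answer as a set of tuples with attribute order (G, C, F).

{}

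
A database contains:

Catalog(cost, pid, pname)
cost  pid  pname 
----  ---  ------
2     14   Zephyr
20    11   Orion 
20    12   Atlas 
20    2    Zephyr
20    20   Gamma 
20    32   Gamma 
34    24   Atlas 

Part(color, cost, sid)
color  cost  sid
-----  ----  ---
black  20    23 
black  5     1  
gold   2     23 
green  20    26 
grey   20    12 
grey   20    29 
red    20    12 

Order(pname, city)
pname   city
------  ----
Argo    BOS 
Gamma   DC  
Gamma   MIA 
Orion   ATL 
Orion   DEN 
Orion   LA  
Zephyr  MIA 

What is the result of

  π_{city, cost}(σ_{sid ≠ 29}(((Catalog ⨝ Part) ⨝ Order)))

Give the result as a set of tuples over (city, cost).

{(ATL, 20), (DC, 20), (DEN, 20), (LA, 20), (MIA, 2), (MIA, 20)}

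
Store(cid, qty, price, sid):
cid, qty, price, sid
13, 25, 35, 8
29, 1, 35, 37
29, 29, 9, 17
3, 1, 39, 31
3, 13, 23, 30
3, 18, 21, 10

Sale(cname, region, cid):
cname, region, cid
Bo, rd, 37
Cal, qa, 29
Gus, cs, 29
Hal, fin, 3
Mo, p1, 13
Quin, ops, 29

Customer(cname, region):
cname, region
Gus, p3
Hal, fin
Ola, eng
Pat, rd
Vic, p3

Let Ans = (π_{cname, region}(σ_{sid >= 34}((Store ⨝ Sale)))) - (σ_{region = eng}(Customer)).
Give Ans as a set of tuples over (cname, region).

{(Cal, qa), (Gus, cs), (Quin, ops)}

Natural join on cid: {(13, 25, 35, 8, Mo, p1), (29, 1, 35, 37, Cal, qa), (29, 1, 35, 37, Gus, cs), (29, 1, 35, 37, Quin, ops), (29, 29, 9, 17, Cal, qa), (29, 29, 9, 17, Gus, cs), (29, 29, 9, 17, Quin, ops), (3, 1, 39, 31, Hal, fin), (3, 13, 23, 30, Hal, fin), (3, 18, 21, 10, Hal, fin)}
Filtering on sid >= 34 leaves {(29, 1, 35, 37, Cal, qa), (29, 1, 35, 37, Gus, cs), (29, 1, 35, 37, Quin, ops)}.
Projecting to cname, region: {(Cal, qa), (Gus, cs), (Quin, ops)}
Filtering on region = eng leaves {(Ola, eng)}.
Taking the difference: {(Cal, qa), (Gus, cs), (Quin, ops)}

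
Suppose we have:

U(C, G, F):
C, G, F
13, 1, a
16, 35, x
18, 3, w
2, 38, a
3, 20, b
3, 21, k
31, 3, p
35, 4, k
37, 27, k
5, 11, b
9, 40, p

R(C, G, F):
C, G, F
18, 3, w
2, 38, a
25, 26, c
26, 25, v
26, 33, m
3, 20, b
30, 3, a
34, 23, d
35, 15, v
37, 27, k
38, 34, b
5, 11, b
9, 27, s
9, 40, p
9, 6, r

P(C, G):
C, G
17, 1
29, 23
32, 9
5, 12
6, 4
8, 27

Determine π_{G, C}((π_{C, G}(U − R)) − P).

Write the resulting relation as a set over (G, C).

{(1, 13), (21, 3), (3, 31), (35, 16), (4, 35)}

Difference: {(13, 1, a), (16, 35, x), (18, 3, w), (2, 38, a), (3, 20, b), (3, 21, k), (31, 3, p), (35, 4, k), (37, 27, k), (5, 11, b), (9, 40, p)} with {(18, 3, w), (2, 38, a), (25, 26, c), (26, 25, v), (26, 33, m), (3, 20, b), (30, 3, a), (34, 23, d), (35, 15, v), (37, 27, k), (38, 34, b), (5, 11, b), (9, 27, s), (9, 40, p), (9, 6, r)} → {(13, 1, a), (16, 35, x), (3, 21, k), (31, 3, p), (35, 4, k)}
π[C, G]: project onto (C, G) → {(13, 1), (16, 35), (3, 21), (31, 3), (35, 4)}
Difference: {(13, 1), (16, 35), (3, 21), (31, 3), (35, 4)} with {(17, 1), (29, 23), (32, 9), (5, 12), (6, 4), (8, 27)} → {(13, 1), (16, 35), (3, 21), (31, 3), (35, 4)}
π[G, C]: project onto (G, C) → {(1, 13), (21, 3), (3, 31), (35, 16), (4, 35)}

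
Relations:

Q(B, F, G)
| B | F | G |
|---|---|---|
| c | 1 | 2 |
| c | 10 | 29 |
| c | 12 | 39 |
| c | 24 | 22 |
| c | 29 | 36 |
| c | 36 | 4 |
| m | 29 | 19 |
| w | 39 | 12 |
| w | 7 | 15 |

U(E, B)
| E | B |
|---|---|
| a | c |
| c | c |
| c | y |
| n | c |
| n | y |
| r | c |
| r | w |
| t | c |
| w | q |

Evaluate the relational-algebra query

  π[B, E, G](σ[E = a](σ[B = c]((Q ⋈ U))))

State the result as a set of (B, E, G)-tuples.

{(c, a, 2), (c, a, 22), (c, a, 29), (c, a, 36), (c, a, 39), (c, a, 4)}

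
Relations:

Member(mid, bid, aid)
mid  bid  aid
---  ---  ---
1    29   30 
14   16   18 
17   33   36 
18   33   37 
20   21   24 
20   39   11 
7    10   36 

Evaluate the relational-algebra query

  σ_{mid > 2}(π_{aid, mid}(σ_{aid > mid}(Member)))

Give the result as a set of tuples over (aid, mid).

{(18, 14), (24, 20), (36, 17), (36, 7), (37, 18)}

Filtering on aid > mid leaves {(1, 29, 30), (14, 16, 18), (17, 33, 36), (18, 33, 37), (20, 21, 24), (7, 10, 36)}.
Projecting to aid, mid: {(18, 14), (24, 20), (30, 1), (36, 17), (36, 7), (37, 18)}
Filtering on mid > 2 leaves {(18, 14), (24, 20), (36, 17), (36, 7), (37, 18)}.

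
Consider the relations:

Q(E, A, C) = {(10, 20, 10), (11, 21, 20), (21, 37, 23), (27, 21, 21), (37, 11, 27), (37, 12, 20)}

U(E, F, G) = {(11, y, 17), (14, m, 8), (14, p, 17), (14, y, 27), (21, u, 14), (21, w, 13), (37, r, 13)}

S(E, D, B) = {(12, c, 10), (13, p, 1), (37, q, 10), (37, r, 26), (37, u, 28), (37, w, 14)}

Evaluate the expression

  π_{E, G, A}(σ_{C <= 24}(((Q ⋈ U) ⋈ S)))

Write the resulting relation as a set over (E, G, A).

{(37, 13, 12)}

Joining Q and U on E yields {(11, 21, 20, y, 17), (21, 37, 23, u, 14), (21, 37, 23, w, 13), (37, 11, 27, r, 13), (37, 12, 20, r, 13)}.
Joining (Q ⋈ U) and S on E yields {(37, 11, 27, r, 13, q, 10), (37, 11, 27, r, 13, r, 26), (37, 11, 27, r, 13, u, 28), (37, 11, 27, r, 13, w, 14), (37, 12, 20, r, 13, q, 10), (37, 12, 20, r, 13, r, 26), (37, 12, 20, r, 13, u, 28), (37, 12, 20, r, 13, w, 14)}.
Apply σ_{C <= 24}; surviving tuples: {(37, 12, 20, r, 13, q, 10), (37, 12, 20, r, 13, r, 26), (37, 12, 20, r, 13, u, 28), (37, 12, 20, r, 13, w, 14)}
π_{E, G, A} gives {(37, 13, 12)} (3 duplicate(s) eliminated).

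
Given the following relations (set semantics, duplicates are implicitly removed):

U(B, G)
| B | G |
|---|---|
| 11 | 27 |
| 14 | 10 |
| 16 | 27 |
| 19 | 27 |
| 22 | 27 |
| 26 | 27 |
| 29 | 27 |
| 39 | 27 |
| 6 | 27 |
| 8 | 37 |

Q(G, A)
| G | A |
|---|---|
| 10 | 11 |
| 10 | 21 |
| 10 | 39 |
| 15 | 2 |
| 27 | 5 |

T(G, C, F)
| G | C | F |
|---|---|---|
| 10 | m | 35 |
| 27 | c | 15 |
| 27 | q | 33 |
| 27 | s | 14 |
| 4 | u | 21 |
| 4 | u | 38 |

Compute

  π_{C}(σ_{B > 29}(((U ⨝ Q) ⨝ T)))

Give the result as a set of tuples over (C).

Joining U and Q on G yields {(11, 27, 5), (14, 10, 11), (14, 10, 21), (14, 10, 39), (16, 27, 5), (19, 27, 5), (22, 27, 5), (26, 27, 5), (29, 27, 5), (39, 27, 5), (6, 27, 5)}.
Joining (U ⨝ Q) and T on G yields {(11, 27, 5, c, 15), (11, 27, 5, q, 33), (11, 27, 5, s, 14), (14, 10, 11, m, 35), (14, 10, 21, m, 35), (14, 10, 39, m, 35), (16, 27, 5, c, 15), (16, 27, 5, q, 33), (16, 27, 5, s, 14), (19, 27, 5, c, 15), (19, 27, 5, q, 33), (19, 27, 5, s, 14), (22, 27, 5, c, 15), (22, 27, 5, q, 33), (22, 27, 5, s, 14), (26, 27, 5, c, 15), (26, 27, 5, q, 33), (26, 27, 5, s, 14), (29, 27, 5, c, 15), (29, 27, 5, q, 33), (29, 27, 5, s, 14), (39, 27, 5, c, 15), (39, 27, 5, q, 33), (39, 27, 5, s, 14), (6, 27, 5, c, 15), (6, 27, 5, q, 33), (6, 27, 5, s, 14)}.
Filtering on B > 29 leaves {(39, 27, 5, c, 15), (39, 27, 5, q, 33), (39, 27, 5, s, 14)}.
π_{C} gives {c, q, s}.

{c, q, s}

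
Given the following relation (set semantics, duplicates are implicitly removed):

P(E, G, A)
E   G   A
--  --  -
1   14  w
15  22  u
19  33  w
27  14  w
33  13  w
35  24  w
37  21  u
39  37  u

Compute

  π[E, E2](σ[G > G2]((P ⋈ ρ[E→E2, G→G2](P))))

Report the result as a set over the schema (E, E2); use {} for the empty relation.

{(1, 33), (15, 37), (19, 1), (19, 27), (19, 33), (19, 35), (27, 33), (35, 1), (35, 27), (35, 33), (39, 15), (39, 37)}

ρ[E→E2, G→G2]: schema becomes (E2, G2, A); tuples unchanged.
P ⋈ ρ[E→E2, G→G2](P) (natural join on A): {(1, 14, w, 1, 14), (1, 14, w, 19, 33), (1, 14, w, 27, 14), (1, 14, w, 33, 13), (1, 14, w, 35, 24), (15, 22, u, 15, 22), (15, 22, u, 37, 21), (15, 22, u, 39, 37), (19, 33, w, 1, 14), (19, 33, w, 19, 33), (19, 33, w, 27, 14), (19, 33, w, 33, 13), (19, 33, w, 35, 24), (27, 14, w, 1, 14), (27, 14, w, 19, 33), (27, 14, w, 27, 14), (27, 14, w, 33, 13), (27, 14, w, 35, 24), (33, 13, w, 1, 14), (33, 13, w, 19, 33), (33, 13, w, 27, 14), (33, 13, w, 33, 13), (33, 13, w, 35, 24), (35, 24, w, 1, 14), (35, 24, w, 19, 33), (35, 24, w, 27, 14), (35, 24, w, 33, 13), (35, 24, w, 35, 24), (37, 21, u, 15, 22), (37, 21, u, 37, 21), (37, 21, u, 39, 37), (39, 37, u, 15, 22), (39, 37, u, 37, 21), (39, 37, u, 39, 37)}
Selection G > G2: {(1, 14, w, 33, 13), (15, 22, u, 37, 21), (19, 33, w, 1, 14), (19, 33, w, 27, 14), (19, 33, w, 33, 13), (19, 33, w, 35, 24), (27, 14, w, 33, 13), (35, 24, w, 1, 14), (35, 24, w, 27, 14), (35, 24, w, 33, 13), (39, 37, u, 15, 22), (39, 37, u, 37, 21)}
π[E, E2]: project onto (E, E2) → {(1, 33), (15, 37), (19, 1), (19, 27), (19, 33), (19, 35), (27, 33), (35, 1), (35, 27), (35, 33), (39, 15), (39, 37)}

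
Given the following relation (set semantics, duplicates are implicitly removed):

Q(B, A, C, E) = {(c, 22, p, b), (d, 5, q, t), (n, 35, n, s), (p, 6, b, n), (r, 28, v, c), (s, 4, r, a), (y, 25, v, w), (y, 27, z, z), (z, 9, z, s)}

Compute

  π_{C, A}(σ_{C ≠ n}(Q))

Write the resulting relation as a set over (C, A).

{(b, 6), (p, 22), (q, 5), (r, 4), (v, 25), (v, 28), (z, 27), (z, 9)}

Apply σ_{C ≠ n}; surviving tuples: {(c, 22, p, b), (d, 5, q, t), (p, 6, b, n), (r, 28, v, c), (s, 4, r, a), (y, 25, v, w), (y, 27, z, z), (z, 9, z, s)}
π[C, A]: project onto (C, A) → {(b, 6), (p, 22), (q, 5), (r, 4), (v, 25), (v, 28), (z, 27), (z, 9)}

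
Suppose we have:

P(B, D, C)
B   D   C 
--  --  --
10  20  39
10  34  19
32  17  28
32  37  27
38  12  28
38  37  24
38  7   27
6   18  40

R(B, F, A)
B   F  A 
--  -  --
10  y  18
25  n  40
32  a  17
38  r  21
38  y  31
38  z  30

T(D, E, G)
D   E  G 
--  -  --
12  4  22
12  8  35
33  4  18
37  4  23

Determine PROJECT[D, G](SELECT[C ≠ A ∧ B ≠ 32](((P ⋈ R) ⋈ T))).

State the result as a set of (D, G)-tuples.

{(12, 22), (12, 35), (37, 23)}

Natural join on B: {(10, 20, 39, y, 18), (10, 34, 19, y, 18), (32, 17, 28, a, 17), (32, 37, 27, a, 17), (38, 12, 28, r, 21), (38, 12, 28, y, 31), (38, 12, 28, z, 30), (38, 37, 24, r, 21), (38, 37, 24, y, 31), (38, 37, 24, z, 30), (38, 7, 27, r, 21), (38, 7, 27, y, 31), (38, 7, 27, z, 30)}
Natural join on D: {(32, 37, 27, a, 17, 4, 23), (38, 12, 28, r, 21, 4, 22), (38, 12, 28, r, 21, 8, 35), (38, 12, 28, y, 31, 4, 22), (38, 12, 28, y, 31, 8, 35), (38, 12, 28, z, 30, 4, 22), (38, 12, 28, z, 30, 8, 35), (38, 37, 24, r, 21, 4, 23), (38, 37, 24, y, 31, 4, 23), (38, 37, 24, z, 30, 4, 23)}
Selection C ≠ A ∧ B ≠ 32: {(38, 12, 28, r, 21, 4, 22), (38, 12, 28, r, 21, 8, 35), (38, 12, 28, y, 31, 4, 22), (38, 12, 28, y, 31, 8, 35), (38, 12, 28, z, 30, 4, 22), (38, 12, 28, z, 30, 8, 35), (38, 37, 24, r, 21, 4, 23), (38, 37, 24, y, 31, 4, 23), (38, 37, 24, z, 30, 4, 23)}
Projecting to D, G (6 duplicate(s) eliminated): {(12, 22), (12, 35), (37, 23)}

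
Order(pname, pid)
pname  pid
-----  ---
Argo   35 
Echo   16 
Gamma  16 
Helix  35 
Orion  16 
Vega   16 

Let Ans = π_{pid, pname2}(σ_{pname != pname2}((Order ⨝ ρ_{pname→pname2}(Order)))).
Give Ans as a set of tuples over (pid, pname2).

{(16, Echo), (16, Gamma), (16, Orion), (16, Vega), (35, Argo), (35, Helix)}

ρ[pname→pname2]: schema becomes (pname2, pid); tuples unchanged.
Natural join on pid: {(Argo, 35, Argo), (Argo, 35, Helix), (Echo, 16, Echo), (Echo, 16, Gamma), (Echo, 16, Orion), (Echo, 16, Vega), (Gamma, 16, Echo), (Gamma, 16, Gamma), (Gamma, 16, Orion), (Gamma, 16, Vega), (Helix, 35, Argo), (Helix, 35, Helix), (Orion, 16, Echo), (Orion, 16, Gamma), (Orion, 16, Orion), (Orion, 16, Vega), (Vega, 16, Echo), (Vega, 16, Gamma), (Vega, 16, Orion), (Vega, 16, Vega)}
Apply σ_{pname != pname2}; surviving tuples: {(Argo, 35, Helix), (Echo, 16, Gamma), (Echo, 16, Orion), (Echo, 16, Vega), (Gamma, 16, Echo), (Gamma, 16, Orion), (Gamma, 16, Vega), (Helix, 35, Argo), (Orion, 16, Echo), (Orion, 16, Gamma), (Orion, 16, Vega), (Vega, 16, Echo), (Vega, 16, Gamma), (Vega, 16, Orion)}
Keep only column(s) pid, pname2 (8 duplicate(s) eliminated): {(16, Echo), (16, Gamma), (16, Orion), (16, Vega), (35, Argo), (35, Helix)}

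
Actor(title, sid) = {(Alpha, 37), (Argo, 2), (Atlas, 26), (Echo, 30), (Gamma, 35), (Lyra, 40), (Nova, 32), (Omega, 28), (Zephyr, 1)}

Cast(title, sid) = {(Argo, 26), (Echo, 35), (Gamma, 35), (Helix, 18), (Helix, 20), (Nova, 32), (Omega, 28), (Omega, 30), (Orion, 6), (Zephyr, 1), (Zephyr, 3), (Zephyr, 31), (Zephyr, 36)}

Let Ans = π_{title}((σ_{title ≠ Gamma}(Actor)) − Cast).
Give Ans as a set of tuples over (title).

Apply σ_{title ≠ Gamma}; surviving tuples: {(Alpha, 37), (Argo, 2), (Atlas, 26), (Echo, 30), (Lyra, 40), (Nova, 32), (Omega, 28), (Zephyr, 1)}
Difference: {(Alpha, 37), (Argo, 2), (Atlas, 26), (Echo, 30), (Lyra, 40), (Nova, 32), (Omega, 28), (Zephyr, 1)} with {(Argo, 26), (Echo, 35), (Gamma, 35), (Helix, 18), (Helix, 20), (Nova, 32), (Omega, 28), (Omega, 30), (Orion, 6), (Zephyr, 1), (Zephyr, 3), (Zephyr, 31), (Zephyr, 36)} → {(Alpha, 37), (Argo, 2), (Atlas, 26), (Echo, 30), (Lyra, 40)}
Keep only column(s) title: {Alpha, Argo, Atlas, Echo, Lyra}

{Alpha, Argo, Atlas, Echo, Lyra}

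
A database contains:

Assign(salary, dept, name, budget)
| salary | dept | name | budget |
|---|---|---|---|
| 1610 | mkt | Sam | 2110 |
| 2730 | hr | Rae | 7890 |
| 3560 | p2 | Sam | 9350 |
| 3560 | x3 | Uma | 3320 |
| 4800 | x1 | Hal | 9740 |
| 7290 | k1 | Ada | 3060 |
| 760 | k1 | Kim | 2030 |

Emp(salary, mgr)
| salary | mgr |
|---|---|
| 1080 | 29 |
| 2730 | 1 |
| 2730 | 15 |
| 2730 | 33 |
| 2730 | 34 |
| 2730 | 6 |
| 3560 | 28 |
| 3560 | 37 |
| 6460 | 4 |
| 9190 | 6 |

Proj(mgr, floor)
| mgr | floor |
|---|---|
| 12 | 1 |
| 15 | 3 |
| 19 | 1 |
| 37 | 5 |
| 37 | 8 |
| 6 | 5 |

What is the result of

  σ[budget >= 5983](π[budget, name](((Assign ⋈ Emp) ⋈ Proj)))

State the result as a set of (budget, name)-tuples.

Joining Assign and Emp on salary yields {(2730, hr, Rae, 7890, 1), (2730, hr, Rae, 7890, 15), (2730, hr, Rae, 7890, 33), (2730, hr, Rae, 7890, 34), (2730, hr, Rae, 7890, 6), (3560, p2, Sam, 9350, 28), (3560, p2, Sam, 9350, 37), (3560, x3, Uma, 3320, 28), (3560, x3, Uma, 3320, 37)}.
Joining (Assign ⋈ Emp) and Proj on mgr yields {(2730, hr, Rae, 7890, 15, 3), (2730, hr, Rae, 7890, 6, 5), (3560, p2, Sam, 9350, 37, 5), (3560, p2, Sam, 9350, 37, 8), (3560, x3, Uma, 3320, 37, 5), (3560, x3, Uma, 3320, 37, 8)}.
Keep only column(s) budget, name (3 duplicate(s) eliminated): {(3320, Uma), (7890, Rae), (9350, Sam)}
Filtering on budget >= 5983 leaves {(7890, Rae), (9350, Sam)}.

{(7890, Rae), (9350, Sam)}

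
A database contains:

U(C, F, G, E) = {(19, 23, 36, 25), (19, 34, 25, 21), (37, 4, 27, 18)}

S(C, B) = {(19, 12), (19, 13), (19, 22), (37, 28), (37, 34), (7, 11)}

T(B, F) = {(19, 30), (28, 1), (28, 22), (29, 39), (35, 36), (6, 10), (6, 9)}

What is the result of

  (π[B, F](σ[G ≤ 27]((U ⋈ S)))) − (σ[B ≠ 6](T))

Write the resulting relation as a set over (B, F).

Natural join on C: {(19, 23, 36, 25, 12), (19, 23, 36, 25, 13), (19, 23, 36, 25, 22), (19, 34, 25, 21, 12), (19, 34, 25, 21, 13), (19, 34, 25, 21, 22), (37, 4, 27, 18, 28), (37, 4, 27, 18, 34)}
Filtering on G ≤ 27 leaves {(19, 34, 25, 21, 12), (19, 34, 25, 21, 13), (19, 34, 25, 21, 22), (37, 4, 27, 18, 28), (37, 4, 27, 18, 34)}.
π[B, F]: project onto (B, F) → {(12, 34), (13, 34), (22, 34), (28, 4), (34, 4)}
Filtering on B ≠ 6 leaves {(19, 30), (28, 1), (28, 22), (29, 39), (35, 36)}.
Taking the difference: {(12, 34), (13, 34), (22, 34), (28, 4), (34, 4)}

{(12, 34), (13, 34), (22, 34), (28, 4), (34, 4)}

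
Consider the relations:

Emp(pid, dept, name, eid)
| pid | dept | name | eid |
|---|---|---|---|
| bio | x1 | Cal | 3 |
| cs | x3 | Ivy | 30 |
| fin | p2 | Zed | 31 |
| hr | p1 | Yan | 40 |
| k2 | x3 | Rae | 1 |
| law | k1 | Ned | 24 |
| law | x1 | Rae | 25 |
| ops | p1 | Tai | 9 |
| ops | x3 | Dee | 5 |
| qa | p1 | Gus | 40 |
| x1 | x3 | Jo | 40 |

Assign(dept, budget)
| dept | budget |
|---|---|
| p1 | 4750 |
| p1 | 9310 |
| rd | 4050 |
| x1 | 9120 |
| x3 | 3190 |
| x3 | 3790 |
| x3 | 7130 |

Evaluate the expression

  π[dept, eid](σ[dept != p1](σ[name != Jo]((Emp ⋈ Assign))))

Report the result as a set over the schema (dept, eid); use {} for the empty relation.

Natural join on dept: {(bio, x1, Cal, 3, 9120), (cs, x3, Ivy, 30, 3190), (cs, x3, Ivy, 30, 3790), (cs, x3, Ivy, 30, 7130), (hr, p1, Yan, 40, 4750), (hr, p1, Yan, 40, 9310), (k2, x3, Rae, 1, 3190), (k2, x3, Rae, 1, 3790), (k2, x3, Rae, 1, 7130), (law, x1, Rae, 25, 9120), (ops, p1, Tai, 9, 4750), (ops, p1, Tai, 9, 9310), (ops, x3, Dee, 5, 3190), (ops, x3, Dee, 5, 3790), (ops, x3, Dee, 5, 7130), (qa, p1, Gus, 40, 4750), (qa, p1, Gus, 40, 9310), (x1, x3, Jo, 40, 3190), (x1, x3, Jo, 40, 3790), (x1, x3, Jo, 40, 7130)}
Apply σ_{name != Jo}; surviving tuples: {(bio, x1, Cal, 3, 9120), (cs, x3, Ivy, 30, 3190), (cs, x3, Ivy, 30, 3790), (cs, x3, Ivy, 30, 7130), (hr, p1, Yan, 40, 4750), (hr, p1, Yan, 40, 9310), (k2, x3, Rae, 1, 3190), (k2, x3, Rae, 1, 3790), (k2, x3, Rae, 1, 7130), (law, x1, Rae, 25, 9120), (ops, p1, Tai, 9, 4750), (ops, p1, Tai, 9, 9310), (ops, x3, Dee, 5, 3190), (ops, x3, Dee, 5, 3790), (ops, x3, Dee, 5, 7130), (qa, p1, Gus, 40, 4750), (qa, p1, Gus, 40, 9310)}
Apply σ_{dept != p1}; surviving tuples: {(bio, x1, Cal, 3, 9120), (cs, x3, Ivy, 30, 3190), (cs, x3, Ivy, 30, 3790), (cs, x3, Ivy, 30, 7130), (k2, x3, Rae, 1, 3190), (k2, x3, Rae, 1, 3790), (k2, x3, Rae, 1, 7130), (law, x1, Rae, 25, 9120), (ops, x3, Dee, 5, 3190), (ops, x3, Dee, 5, 3790), (ops, x3, Dee, 5, 7130)}
π_{dept, eid} gives {(x1, 25), (x1, 3), (x3, 1), (x3, 30), (x3, 5)} (6 duplicate(s) eliminated).

{(x1, 25), (x1, 3), (x3, 1), (x3, 30), (x3, 5)}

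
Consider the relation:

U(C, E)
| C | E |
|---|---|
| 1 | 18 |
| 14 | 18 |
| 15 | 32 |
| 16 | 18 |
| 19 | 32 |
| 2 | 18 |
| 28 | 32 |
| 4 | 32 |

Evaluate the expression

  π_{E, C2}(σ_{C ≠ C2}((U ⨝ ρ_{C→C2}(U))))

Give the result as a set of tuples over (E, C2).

ρ[C→C2]: schema becomes (C2, E); tuples unchanged.
Joining U and ρ_{C→C2}(U) on E yields {(1, 18, 1), (1, 18, 14), (1, 18, 16), (1, 18, 2), (14, 18, 1), (14, 18, 14), (14, 18, 16), (14, 18, 2), (15, 32, 15), (15, 32, 19), (15, 32, 28), (15, 32, 4), (16, 18, 1), (16, 18, 14), (16, 18, 16), (16, 18, 2), (19, 32, 15), (19, 32, 19), (19, 32, 28), (19, 32, 4), (2, 18, 1), (2, 18, 14), (2, 18, 16), (2, 18, 2), (28, 32, 15), (28, 32, 19), (28, 32, 28), (28, 32, 4), (4, 32, 15), (4, 32, 19), (4, 32, 28), (4, 32, 4)}.
Apply σ_{C ≠ C2}; surviving tuples: {(1, 18, 14), (1, 18, 16), (1, 18, 2), (14, 18, 1), (14, 18, 16), (14, 18, 2), (15, 32, 19), (15, 32, 28), (15, 32, 4), (16, 18, 1), (16, 18, 14), (16, 18, 2), (19, 32, 15), (19, 32, 28), (19, 32, 4), (2, 18, 1), (2, 18, 14), (2, 18, 16), (28, 32, 15), (28, 32, 19), (28, 32, 4), (4, 32, 15), (4, 32, 19), (4, 32, 28)}
Keep only column(s) E, C2 (16 duplicate(s) eliminated): {(18, 1), (18, 14), (18, 16), (18, 2), (32, 15), (32, 19), (32, 28), (32, 4)}

{(18, 1), (18, 14), (18, 16), (18, 2), (32, 15), (32, 19), (32, 28), (32, 4)}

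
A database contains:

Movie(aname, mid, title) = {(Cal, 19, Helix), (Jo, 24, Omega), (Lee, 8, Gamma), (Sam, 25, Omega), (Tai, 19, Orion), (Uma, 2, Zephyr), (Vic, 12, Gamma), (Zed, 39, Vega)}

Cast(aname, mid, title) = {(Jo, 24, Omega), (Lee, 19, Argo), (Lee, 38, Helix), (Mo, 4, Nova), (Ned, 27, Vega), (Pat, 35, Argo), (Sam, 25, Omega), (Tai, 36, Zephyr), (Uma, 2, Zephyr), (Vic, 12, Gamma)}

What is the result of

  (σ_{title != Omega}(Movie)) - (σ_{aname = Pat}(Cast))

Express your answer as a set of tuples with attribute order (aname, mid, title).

{(Cal, 19, Helix), (Lee, 8, Gamma), (Tai, 19, Orion), (Uma, 2, Zephyr), (Vic, 12, Gamma), (Zed, 39, Vega)}

Filtering on title != Omega leaves {(Cal, 19, Helix), (Lee, 8, Gamma), (Tai, 19, Orion), (Uma, 2, Zephyr), (Vic, 12, Gamma), (Zed, 39, Vega)}.
Filtering on aname = Pat leaves {(Pat, 35, Argo)}.
Taking the difference: {(Cal, 19, Helix), (Lee, 8, Gamma), (Tai, 19, Orion), (Uma, 2, Zephyr), (Vic, 12, Gamma), (Zed, 39, Vega)}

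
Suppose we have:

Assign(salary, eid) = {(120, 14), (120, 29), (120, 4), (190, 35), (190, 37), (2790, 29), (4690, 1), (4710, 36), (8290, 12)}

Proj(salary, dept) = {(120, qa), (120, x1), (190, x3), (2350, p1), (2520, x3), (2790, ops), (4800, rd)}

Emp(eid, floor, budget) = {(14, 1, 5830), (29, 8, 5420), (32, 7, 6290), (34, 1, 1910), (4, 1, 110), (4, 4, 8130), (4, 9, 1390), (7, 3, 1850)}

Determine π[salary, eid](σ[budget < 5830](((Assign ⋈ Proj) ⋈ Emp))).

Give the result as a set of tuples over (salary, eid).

{(120, 29), (120, 4), (2790, 29)}

Assign ⋈ Proj (natural join on salary): {(120, 14, qa), (120, 14, x1), (120, 29, qa), (120, 29, x1), (120, 4, qa), (120, 4, x1), (190, 35, x3), (190, 37, x3), (2790, 29, ops)}
(Assign ⋈ Proj) ⋈ Emp (natural join on eid): {(120, 14, qa, 1, 5830), (120, 14, x1, 1, 5830), (120, 29, qa, 8, 5420), (120, 29, x1, 8, 5420), (120, 4, qa, 1, 110), (120, 4, qa, 4, 8130), (120, 4, qa, 9, 1390), (120, 4, x1, 1, 110), (120, 4, x1, 4, 8130), (120, 4, x1, 9, 1390), (2790, 29, ops, 8, 5420)}
Apply σ_{budget < 5830}; surviving tuples: {(120, 29, qa, 8, 5420), (120, 29, x1, 8, 5420), (120, 4, qa, 1, 110), (120, 4, qa, 9, 1390), (120, 4, x1, 1, 110), (120, 4, x1, 9, 1390), (2790, 29, ops, 8, 5420)}
π_{salary, eid} gives {(120, 29), (120, 4), (2790, 29)} (4 duplicate(s) eliminated).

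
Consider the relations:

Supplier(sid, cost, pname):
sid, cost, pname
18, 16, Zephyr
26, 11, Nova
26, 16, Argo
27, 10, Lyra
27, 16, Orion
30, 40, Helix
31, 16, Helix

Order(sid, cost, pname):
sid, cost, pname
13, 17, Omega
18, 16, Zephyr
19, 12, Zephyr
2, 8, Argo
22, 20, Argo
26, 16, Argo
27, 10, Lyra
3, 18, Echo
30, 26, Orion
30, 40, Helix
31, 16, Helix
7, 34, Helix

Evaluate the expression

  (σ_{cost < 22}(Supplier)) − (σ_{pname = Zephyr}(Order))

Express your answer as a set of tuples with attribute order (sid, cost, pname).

Filtering on cost < 22 leaves {(18, 16, Zephyr), (26, 11, Nova), (26, 16, Argo), (27, 10, Lyra), (27, 16, Orion), (31, 16, Helix)}.
Filtering on pname = Zephyr leaves {(18, 16, Zephyr), (19, 12, Zephyr)}.
Difference: {(18, 16, Zephyr), (26, 11, Nova), (26, 16, Argo), (27, 10, Lyra), (27, 16, Orion), (31, 16, Helix)} with {(18, 16, Zephyr), (19, 12, Zephyr)} → {(26, 11, Nova), (26, 16, Argo), (27, 10, Lyra), (27, 16, Orion), (31, 16, Helix)}

{(26, 11, Nova), (26, 16, Argo), (27, 10, Lyra), (27, 16, Orion), (31, 16, Helix)}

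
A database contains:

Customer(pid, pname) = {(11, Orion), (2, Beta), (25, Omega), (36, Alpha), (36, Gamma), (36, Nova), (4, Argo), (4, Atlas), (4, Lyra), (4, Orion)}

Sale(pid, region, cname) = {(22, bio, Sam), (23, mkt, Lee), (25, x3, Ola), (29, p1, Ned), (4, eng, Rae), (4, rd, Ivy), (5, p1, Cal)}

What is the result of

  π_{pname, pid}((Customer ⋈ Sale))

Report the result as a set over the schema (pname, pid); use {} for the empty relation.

Natural join on pid: {(25, Omega, x3, Ola), (4, Argo, eng, Rae), (4, Argo, rd, Ivy), (4, Atlas, eng, Rae), (4, Atlas, rd, Ivy), (4, Lyra, eng, Rae), (4, Lyra, rd, Ivy), (4, Orion, eng, Rae), (4, Orion, rd, Ivy)}
π[pname, pid]: project onto (pname, pid) (4 duplicate(s) eliminated) → {(Argo, 4), (Atlas, 4), (Lyra, 4), (Omega, 25), (Orion, 4)}

{(Argo, 4), (Atlas, 4), (Lyra, 4), (Omega, 25), (Orion, 4)}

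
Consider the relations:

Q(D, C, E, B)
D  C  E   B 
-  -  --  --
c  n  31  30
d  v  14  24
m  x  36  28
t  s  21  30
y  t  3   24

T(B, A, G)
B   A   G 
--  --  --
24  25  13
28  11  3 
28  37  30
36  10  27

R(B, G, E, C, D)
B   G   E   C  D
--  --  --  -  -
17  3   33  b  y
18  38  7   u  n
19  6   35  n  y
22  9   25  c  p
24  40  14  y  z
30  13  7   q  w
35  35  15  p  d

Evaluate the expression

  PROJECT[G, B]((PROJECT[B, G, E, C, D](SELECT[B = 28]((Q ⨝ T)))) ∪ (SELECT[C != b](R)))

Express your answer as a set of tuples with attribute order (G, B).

{(13, 30), (3, 28), (30, 28), (35, 35), (38, 18), (40, 24), (6, 19), (9, 22)}

Q ⋈ T (natural join on B): {(d, v, 14, 24, 25, 13), (m, x, 36, 28, 11, 3), (m, x, 36, 28, 37, 30), (y, t, 3, 24, 25, 13)}
Apply σ_{B = 28}; surviving tuples: {(m, x, 36, 28, 11, 3), (m, x, 36, 28, 37, 30)}
Projecting to B, G, E, C, D: {(28, 3, 36, x, m), (28, 30, 36, x, m)}
Apply σ_{C != b}; surviving tuples: {(18, 38, 7, u, n), (19, 6, 35, n, y), (22, 9, 25, c, p), (24, 40, 14, y, z), (30, 13, 7, q, w), (35, 35, 15, p, d)}
Taking the union: {(18, 38, 7, u, n), (19, 6, 35, n, y), (22, 9, 25, c, p), (24, 40, 14, y, z), (28, 3, 36, x, m), (28, 30, 36, x, m), (30, 13, 7, q, w), (35, 35, 15, p, d)}
Projecting to G, B: {(13, 30), (3, 28), (30, 28), (35, 35), (38, 18), (40, 24), (6, 19), (9, 22)}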